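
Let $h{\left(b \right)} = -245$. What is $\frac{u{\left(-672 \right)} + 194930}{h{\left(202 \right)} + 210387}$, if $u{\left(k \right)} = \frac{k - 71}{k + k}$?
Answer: $\frac{261986663}{282430848} \approx 0.92761$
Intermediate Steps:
$u{\left(k \right)} = \frac{-71 + k}{2 k}$
$\frac{u{\left(-672 \right)} + 194930}{h{\left(202 \right)} + 210387} = \frac{\frac{-71 - 672}{2 \left(-672\right)} + 194930}{-245 + 210387} = \frac{\frac{1}{2} \left(- \frac{1}{672}\right) \left(-743\right) + 194930}{210142} = \left(\frac{743}{1344} + 194930\right) \frac{1}{210142} = \frac{261986663}{1344} \cdot \frac{1}{210142} = \frac{261986663}{282430848}$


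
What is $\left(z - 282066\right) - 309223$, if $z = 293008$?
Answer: $-298281$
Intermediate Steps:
$\left(z - 282066\right) - 309223 = \left(293008 - 282066\right) - 309223 = 10942 - 309223 = -298281$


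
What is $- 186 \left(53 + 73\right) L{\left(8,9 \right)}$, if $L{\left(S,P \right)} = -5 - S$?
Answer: $304668$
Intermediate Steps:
$- 186 \left(53 + 73\right) L{\left(8,9 \right)} = - 186 \left(53 + 73\right) \left(-5 - 8\right) = \left(-186\right) 126 \left(-5 - 8\right) = \left(-23436\right) \left(-13\right) = 304668$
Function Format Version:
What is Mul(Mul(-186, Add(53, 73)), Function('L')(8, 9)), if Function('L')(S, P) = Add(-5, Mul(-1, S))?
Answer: 304668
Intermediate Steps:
Mul(Mul(-186, Add(53, 73)), Function('L')(8, 9)) = Mul(Mul(-186, Add(53, 73)), Add(-5, Mul(-1, 8))) = Mul(Mul(-186, 126), Add(-5, -8)) = Mul(-23436, -13) = 304668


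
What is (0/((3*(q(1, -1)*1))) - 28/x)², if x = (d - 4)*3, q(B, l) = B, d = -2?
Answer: 196/81 ≈ 2.4198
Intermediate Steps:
x = -18 (x = (-2 - 4)*3 = -6*3 = -18)
(0/((3*(q(1, -1)*1))) - 28/x)² = (0/((3*(1*1))) - 28/(-18))² = (0/((3*1)) - 28*(-1/18))² = (0/3 + 14/9)² = (0*(⅓) + 14/9)² = (0 + 14/9)² = (14/9)² = 196/81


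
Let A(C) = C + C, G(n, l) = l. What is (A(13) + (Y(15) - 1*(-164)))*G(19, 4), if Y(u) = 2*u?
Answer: 880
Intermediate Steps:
A(C) = 2*C
(A(13) + (Y(15) - 1*(-164)))*G(19, 4) = (2*13 + (2*15 - 1*(-164)))*4 = (26 + (30 + 164))*4 = (26 + 194)*4 = 220*4 = 880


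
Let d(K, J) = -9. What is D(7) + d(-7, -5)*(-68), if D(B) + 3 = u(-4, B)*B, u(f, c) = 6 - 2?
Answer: 637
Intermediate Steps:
u(f, c) = 4
D(B) = -3 + 4*B
D(7) + d(-7, -5)*(-68) = (-3 + 4*7) - 9*(-68) = (-3 + 28) + 612 = 25 + 612 = 637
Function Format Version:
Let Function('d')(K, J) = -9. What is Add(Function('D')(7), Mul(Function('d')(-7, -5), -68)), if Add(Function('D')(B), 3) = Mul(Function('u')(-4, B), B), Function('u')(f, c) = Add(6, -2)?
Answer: 637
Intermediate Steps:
Function('u')(f, c) = 4
Function('D')(B) = Add(-3, Mul(4, B))
Add(Function('D')(7), Mul(Function('d')(-7, -5), -68)) = Add(Add(-3, Mul(4, 7)), Mul(-9, -68)) = Add(Add(-3, 28), 612) = Add(25, 612) = 637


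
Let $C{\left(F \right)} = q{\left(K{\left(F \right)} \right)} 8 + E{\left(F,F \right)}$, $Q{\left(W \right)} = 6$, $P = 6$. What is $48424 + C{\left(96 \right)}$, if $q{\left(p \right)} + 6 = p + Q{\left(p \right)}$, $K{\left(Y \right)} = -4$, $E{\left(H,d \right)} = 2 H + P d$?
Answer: $49160$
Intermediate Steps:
$E{\left(H,d \right)} = 2 H + 6 d$
$q{\left(p \right)} = p$ ($q{\left(p \right)} = -6 + \left(p + 6\right) = -6 + \left(6 + p\right) = p$)
$C{\left(F \right)} = -32 + 8 F$ ($C{\left(F \right)} = \left(-4\right) 8 + \left(2 F + 6 F\right) = -32 + 8 F$)
$48424 + C{\left(96 \right)} = 48424 + \left(-32 + 8 \cdot 96\right) = 48424 + \left(-32 + 768\right) = 48424 + 736 = 49160$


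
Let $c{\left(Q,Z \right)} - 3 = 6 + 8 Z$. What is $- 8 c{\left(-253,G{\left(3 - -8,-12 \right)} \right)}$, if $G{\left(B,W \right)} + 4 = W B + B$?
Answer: $7928$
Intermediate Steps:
$G{\left(B,W \right)} = -4 + B + B W$ ($G{\left(B,W \right)} = -4 + \left(W B + B\right) = -4 + \left(B W + B\right) = -4 + \left(B + B W\right) = -4 + B + B W$)
$c{\left(Q,Z \right)} = 9 + 8 Z$ ($c{\left(Q,Z \right)} = 3 + \left(6 + 8 Z\right) = 9 + 8 Z$)
$- 8 c{\left(-253,G{\left(3 - -8,-12 \right)} \right)} = - 8 \left(9 + 8 \left(-4 + \left(3 - -8\right) + \left(3 - -8\right) \left(-12\right)\right)\right) = - 8 \left(9 + 8 \left(-4 + \left(3 + 8\right) + \left(3 + 8\right) \left(-12\right)\right)\right) = - 8 \left(9 + 8 \left(-4 + 11 + 11 \left(-12\right)\right)\right) = - 8 \left(9 + 8 \left(-4 + 11 - 132\right)\right) = - 8 \left(9 + 8 \left(-125\right)\right) = - 8 \left(9 - 1000\right) = - 8 \left(-991\right) = \left(-1\right) \left(-7928\right) = 7928$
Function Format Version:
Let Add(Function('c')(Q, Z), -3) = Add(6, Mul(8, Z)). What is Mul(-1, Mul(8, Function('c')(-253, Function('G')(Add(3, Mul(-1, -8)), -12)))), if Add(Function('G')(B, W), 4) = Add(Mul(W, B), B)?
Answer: 7928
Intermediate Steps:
Function('G')(B, W) = Add(-4, B, Mul(B, W)) (Function('G')(B, W) = Add(-4, Add(Mul(W, B), B)) = Add(-4, Add(Mul(B, W), B)) = Add(-4, Add(B, Mul(B, W))) = Add(-4, B, Mul(B, W)))
Function('c')(Q, Z) = Add(9, Mul(8, Z)) (Function('c')(Q, Z) = Add(3, Add(6, Mul(8, Z))) = Add(9, Mul(8, Z)))
Mul(-1, Mul(8, Function('c')(-253, Function('G')(Add(3, Mul(-1, -8)), -12)))) = Mul(-1, Mul(8, Add(9, Mul(8, Add(-4, Add(3, Mul(-1, -8)), Mul(Add(3, Mul(-1, -8)), -12)))))) = Mul(-1, Mul(8, Add(9, Mul(8, Add(-4, Add(3, 8), Mul(Add(3, 8), -12)))))) = Mul(-1, Mul(8, Add(9, Mul(8, Add(-4, 11, Mul(11, -12)))))) = Mul(-1, Mul(8, Add(9, Mul(8, Add(-4, 11, -132))))) = Mul(-1, Mul(8, Add(9, Mul(8, -125)))) = Mul(-1, Mul(8, Add(9, -1000))) = Mul(-1, Mul(8, -991)) = Mul(-1, -7928) = 7928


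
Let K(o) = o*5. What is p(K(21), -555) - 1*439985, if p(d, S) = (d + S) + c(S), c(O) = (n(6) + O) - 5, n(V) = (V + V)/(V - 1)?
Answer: -2204963/5 ≈ -4.4099e+5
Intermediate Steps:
n(V) = 2*V/(-1 + V) (n(V) = (2*V)/(-1 + V) = 2*V/(-1 + V))
c(O) = -13/5 + O (c(O) = (2*6/(-1 + 6) + O) - 5 = (2*6/5 + O) - 5 = (2*6*(⅕) + O) - 5 = (12/5 + O) - 5 = -13/5 + O)
K(o) = 5*o
p(d, S) = -13/5 + d + 2*S (p(d, S) = (d + S) + (-13/5 + S) = (S + d) + (-13/5 + S) = -13/5 + d + 2*S)
p(K(21), -555) - 1*439985 = (-13/5 + 5*21 + 2*(-555)) - 1*439985 = (-13/5 + 105 - 1110) - 439985 = -5038/5 - 439985 = -2204963/5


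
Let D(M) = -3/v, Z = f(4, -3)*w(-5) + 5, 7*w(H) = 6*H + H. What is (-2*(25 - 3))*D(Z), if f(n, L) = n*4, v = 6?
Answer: 22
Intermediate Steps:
w(H) = H (w(H) = (6*H + H)/7 = (7*H)/7 = H)
f(n, L) = 4*n
Z = -75 (Z = (4*4)*(-5) + 5 = 16*(-5) + 5 = -80 + 5 = -75)
D(M) = -½ (D(M) = -3/6 = -3*⅙ = -½)
(-2*(25 - 3))*D(Z) = -2*(25 - 3)*(-½) = -2*22*(-½) = -44*(-½) = 22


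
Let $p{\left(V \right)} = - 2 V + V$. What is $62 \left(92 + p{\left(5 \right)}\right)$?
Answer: $5394$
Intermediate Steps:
$p{\left(V \right)} = - V$
$62 \left(92 + p{\left(5 \right)}\right) = 62 \left(92 - 5\right) = 62 \cdot 87 = 5394$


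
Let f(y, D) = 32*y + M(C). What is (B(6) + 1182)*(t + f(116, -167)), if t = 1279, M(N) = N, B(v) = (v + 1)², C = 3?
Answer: 6147614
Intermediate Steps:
B(v) = (1 + v)²
f(y, D) = 3 + 32*y (f(y, D) = 32*y + 3 = 3 + 32*y)
(B(6) + 1182)*(t + f(116, -167)) = ((1 + 6)² + 1182)*(1279 + (3 + 32*116)) = (7² + 1182)*(1279 + (3 + 3712)) = (49 + 1182)*(1279 + 3715) = 1231*4994 = 6147614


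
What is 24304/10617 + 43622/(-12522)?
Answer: -8822227/7385893 ≈ -1.1945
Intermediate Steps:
24304/10617 + 43622/(-12522) = 24304*(1/10617) + 43622*(-1/12522) = 24304/10617 - 21811/6261 = -8822227/7385893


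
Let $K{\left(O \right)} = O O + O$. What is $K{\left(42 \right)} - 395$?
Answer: $1411$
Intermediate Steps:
$K{\left(O \right)} = O + O^{2}$ ($K{\left(O \right)} = O^{2} + O = O + O^{2}$)
$K{\left(42 \right)} - 395 = 42 \left(1 + 42\right) - 395 = 42 \cdot 43 - 395 = 1806 - 395 = 1411$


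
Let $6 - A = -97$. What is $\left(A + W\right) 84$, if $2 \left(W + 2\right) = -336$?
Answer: $-5628$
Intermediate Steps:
$A = 103$ ($A = 6 - -97 = 6 + 97 = 103$)
$W = -170$ ($W = -2 + \frac{1}{2} \left(-336\right) = -2 - 168 = -170$)
$\left(A + W\right) 84 = \left(103 - 170\right) 84 = \left(-67\right) 84 = -5628$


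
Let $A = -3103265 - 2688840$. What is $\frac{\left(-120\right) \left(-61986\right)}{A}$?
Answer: $- \frac{1487664}{1158421} \approx -1.2842$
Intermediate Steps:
$A = -5792105$ ($A = -3103265 - 2688840 = -5792105$)
$\frac{\left(-120\right) \left(-61986\right)}{A} = \frac{\left(-120\right) \left(-61986\right)}{-5792105} = 7438320 \left(- \frac{1}{5792105}\right) = - \frac{1487664}{1158421}$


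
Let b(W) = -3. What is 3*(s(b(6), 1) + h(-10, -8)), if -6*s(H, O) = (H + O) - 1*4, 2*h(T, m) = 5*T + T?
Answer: -87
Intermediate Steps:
h(T, m) = 3*T (h(T, m) = (5*T + T)/2 = (6*T)/2 = 3*T)
s(H, O) = 2/3 - H/6 - O/6 (s(H, O) = -((H + O) - 1*4)/6 = -((H + O) - 4)/6 = -(-4 + H + O)/6 = 2/3 - H/6 - O/6)
3*(s(b(6), 1) + h(-10, -8)) = 3*((2/3 - 1/6*(-3) - 1/6*1) + 3*(-10)) = 3*((2/3 + 1/2 - 1/6) - 30) = 3*(1 - 30) = 3*(-29) = -87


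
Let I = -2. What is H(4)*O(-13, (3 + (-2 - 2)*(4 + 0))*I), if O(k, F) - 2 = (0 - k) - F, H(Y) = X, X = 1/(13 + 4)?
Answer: -11/17 ≈ -0.64706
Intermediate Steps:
X = 1/17 ≈ 0.058824
H(Y) = 1/17
O(k, F) = 2 - F - k (O(k, F) = 2 + ((0 - k) - F) = 2 + (-k - F) = 2 + (-F - k) = 2 - F - k)
H(4)*O(-13, (3 + (-2 - 2)*(4 + 0))*I) = (2 - (3 + (-2 - 2)*(4 + 0))*(-2) - 1*(-13))/17 = (2 - (3 - 4*4)*(-2) + 13)/17 = (2 - (3 - 16)*(-2) + 13)/17 = (2 - (-13)*(-2) + 13)/17 = (2 - 1*26 + 13)/17 = (2 - 26 + 13)/17 = (1/17)*(-11) = -11/17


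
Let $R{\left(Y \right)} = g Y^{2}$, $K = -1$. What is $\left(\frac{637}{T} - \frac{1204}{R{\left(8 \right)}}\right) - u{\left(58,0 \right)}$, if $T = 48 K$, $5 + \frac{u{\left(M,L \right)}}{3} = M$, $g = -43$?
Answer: $- \frac{1031}{6} \approx -171.83$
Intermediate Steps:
$u{\left(M,L \right)} = -15 + 3 M$
$T = -48$ ($T = 48 \left(-1\right) = -48$)
$R{\left(Y \right)} = - 43 Y^{2}$
$\left(\frac{637}{T} - \frac{1204}{R{\left(8 \right)}}\right) - u{\left(58,0 \right)} = \left(\frac{637}{-48} - \frac{1204}{\left(-43\right) 8^{2}}\right) - \left(-15 + 3 \cdot 58\right) = \left(637 \left(- \frac{1}{48}\right) - \frac{1204}{\left(-43\right) 64}\right) - \left(-15 + 174\right) = \left(- \frac{637}{48} - \frac{1204}{-2752}\right) - 159 = \left(- \frac{637}{48} - - \frac{7}{16}\right) - 159 = \left(- \frac{637}{48} + \frac{7}{16}\right) - 159 = - \frac{77}{6} - 159 = - \frac{1031}{6}$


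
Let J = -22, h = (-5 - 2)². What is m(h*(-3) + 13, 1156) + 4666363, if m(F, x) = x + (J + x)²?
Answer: 5953475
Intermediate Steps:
h = 49 (h = (-7)² = 49)
m(F, x) = x + (-22 + x)²
m(h*(-3) + 13, 1156) + 4666363 = (1156 + (-22 + 1156)²) + 4666363 = (1156 + 1134²) + 4666363 = (1156 + 1285956) + 4666363 = 1287112 + 4666363 = 5953475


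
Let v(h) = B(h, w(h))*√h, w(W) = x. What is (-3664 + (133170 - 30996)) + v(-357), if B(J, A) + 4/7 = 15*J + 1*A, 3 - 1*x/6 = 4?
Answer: 98510 - 37531*I*√357/7 ≈ 98510.0 - 1.013e+5*I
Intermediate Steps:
x = -6 (x = 18 - 6*4 = 18 - 24 = -6)
w(W) = -6
B(J, A) = -4/7 + A + 15*J (B(J, A) = -4/7 + (15*J + 1*A) = -4/7 + (15*J + A) = -4/7 + (A + 15*J) = -4/7 + A + 15*J)
v(h) = √h*(-46/7 + 15*h) (v(h) = (-4/7 - 6 + 15*h)*√h = (-46/7 + 15*h)*√h = √h*(-46/7 + 15*h))
(-3664 + (133170 - 30996)) + v(-357) = (-3664 + (133170 - 30996)) + √(-357)*(-46 + 105*(-357))/7 = (-3664 + 102174) + (I*√357)*(-46 - 37485)/7 = 98510 + (⅐)*(I*√357)*(-37531) = 98510 - 37531*I*√357/7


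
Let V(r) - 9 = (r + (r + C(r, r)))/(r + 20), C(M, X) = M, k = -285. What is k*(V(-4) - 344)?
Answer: 382755/4 ≈ 95689.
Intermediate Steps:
V(r) = 9 + 3*r/(20 + r) (V(r) = 9 + (r + (r + r))/(r + 20) = 9 + (r + 2*r)/(20 + r) = 9 + (3*r)/(20 + r) = 9 + 3*r/(20 + r))
k*(V(-4) - 344) = -285*(12*(15 - 4)/(20 - 4) - 344) = -285*(12*11/16 - 344) = -285*(12*(1/16)*11 - 344) = -285*(33/4 - 344) = -285*(-1343/4) = 382755/4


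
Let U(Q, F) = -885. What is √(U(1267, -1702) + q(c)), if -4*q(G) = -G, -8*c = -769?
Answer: I*√55102/8 ≈ 29.342*I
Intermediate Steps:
c = 769/8 (c = -⅛*(-769) = 769/8 ≈ 96.125)
q(G) = G/4 (q(G) = -(-1)*G/4 = G/4)
√(U(1267, -1702) + q(c)) = √(-885 + (¼)*(769/8)) = √(-885 + 769/32) = √(-27551/32) = I*√55102/8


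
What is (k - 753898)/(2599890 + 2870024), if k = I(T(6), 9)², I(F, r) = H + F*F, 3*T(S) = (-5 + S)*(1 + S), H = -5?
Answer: -30532861/221531517 ≈ -0.13783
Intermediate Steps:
T(S) = (1 + S)*(-5 + S)/3 (T(S) = ((-5 + S)*(1 + S))/3 = ((1 + S)*(-5 + S))/3 = (1 + S)*(-5 + S)/3)
I(F, r) = -5 + F² (I(F, r) = -5 + F*F = -5 + F²)
k = 16/81 (k = (-5 + (-5/3 - 4/3*6 + (⅓)*6²)²)² = (-5 + (-5/3 - 8 + (⅓)*36)²)² = (-5 + (-5/3 - 8 + 12)²)² = (-5 + (7/3)²)² = (-5 + 49/9)² = (4/9)² = 16/81 ≈ 0.19753)
(k - 753898)/(2599890 + 2870024) = (16/81 - 753898)/(2599890 + 2870024) = -61065722/81/5469914 = -61065722/81*1/5469914 = -30532861/221531517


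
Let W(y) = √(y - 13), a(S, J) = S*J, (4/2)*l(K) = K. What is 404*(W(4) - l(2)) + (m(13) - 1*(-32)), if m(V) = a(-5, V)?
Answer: -437 + 1212*I ≈ -437.0 + 1212.0*I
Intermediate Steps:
l(K) = K/2
a(S, J) = J*S
m(V) = -5*V (m(V) = V*(-5) = -5*V)
W(y) = √(-13 + y)
404*(W(4) - l(2)) + (m(13) - 1*(-32)) = 404*(√(-13 + 4) - 2/2) + (-5*13 - 1*(-32)) = 404*(√(-9) - 1*1) + (-65 + 32) = 404*(3*I - 1) - 33 = 404*(-1 + 3*I) - 33 = (-404 + 1212*I) - 33 = -437 + 1212*I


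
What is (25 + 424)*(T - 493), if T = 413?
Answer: -35920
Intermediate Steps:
(25 + 424)*(T - 493) = (25 + 424)*(413 - 493) = 449*(-80) = -35920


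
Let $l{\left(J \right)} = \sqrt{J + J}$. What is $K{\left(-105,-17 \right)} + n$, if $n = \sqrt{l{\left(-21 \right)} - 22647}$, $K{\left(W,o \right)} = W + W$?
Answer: $-210 + \sqrt{-22647 + i \sqrt{42}} \approx -209.98 + 150.49 i$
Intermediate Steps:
$l{\left(J \right)} = \sqrt{2} \sqrt{J}$ ($l{\left(J \right)} = \sqrt{2 J} = \sqrt{2} \sqrt{J}$)
$K{\left(W,o \right)} = 2 W$
$n = \sqrt{-22647 + i \sqrt{42}}$ ($n = \sqrt{\sqrt{2} \sqrt{-21} - 22647} = \sqrt{\sqrt{2} i \sqrt{21} - 22647} = \sqrt{i \sqrt{42} - 22647} = \sqrt{-22647 + i \sqrt{42}} \approx 0.022 + 150.49 i$)
$K{\left(-105,-17 \right)} + n = 2 \left(-105\right) + \sqrt{-22647 + i \sqrt{42}} = -210 + \sqrt{-22647 + i \sqrt{42}}$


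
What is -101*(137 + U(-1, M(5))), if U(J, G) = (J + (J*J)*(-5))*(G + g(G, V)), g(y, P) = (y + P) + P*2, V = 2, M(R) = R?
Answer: -4141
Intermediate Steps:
g(y, P) = y + 3*P (g(y, P) = (P + y) + 2*P = y + 3*P)
U(J, G) = (6 + 2*G)*(J - 5*J**2) (U(J, G) = (J + (J*J)*(-5))*(G + (G + 3*2)) = (J + J**2*(-5))*(G + (G + 6)) = (J - 5*J**2)*(G + (6 + G)) = (J - 5*J**2)*(6 + 2*G) = (6 + 2*G)*(J - 5*J**2))
-101*(137 + U(-1, M(5))) = -101*(137 + 2*(-1)*(3 + 5 - 15*(-1) - 5*5*(-1))) = -101*(137 + 2*(-1)*(3 + 5 + 15 + 25)) = -101*(137 + 2*(-1)*48) = -101*(137 - 96) = -101*41 = -4141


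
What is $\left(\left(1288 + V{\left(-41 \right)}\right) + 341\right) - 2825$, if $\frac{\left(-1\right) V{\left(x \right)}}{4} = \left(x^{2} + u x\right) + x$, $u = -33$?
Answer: $-13168$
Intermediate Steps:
$V{\left(x \right)} = - 4 x^{2} + 128 x$ ($V{\left(x \right)} = - 4 \left(\left(x^{2} - 33 x\right) + x\right) = - 4 \left(x^{2} - 32 x\right) = - 4 x^{2} + 128 x$)
$\left(\left(1288 + V{\left(-41 \right)}\right) + 341\right) - 2825 = \left(\left(1288 + 4 \left(-41\right) \left(32 - -41\right)\right) + 341\right) - 2825 = \left(\left(1288 + 4 \left(-41\right) \left(32 + 41\right)\right) + 341\right) - 2825 = \left(\left(1288 + 4 \left(-41\right) 73\right) + 341\right) - 2825 = \left(\left(1288 - 11972\right) + 341\right) - 2825 = \left(-10684 + 341\right) - 2825 = -10343 - 2825 = -13168$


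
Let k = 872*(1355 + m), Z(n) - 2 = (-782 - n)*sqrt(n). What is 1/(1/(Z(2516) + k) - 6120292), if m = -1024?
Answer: -342390843718502230/2095531941681832925890033 - 6596*sqrt(629)/2095531941681832925890033 ≈ -1.6339e-7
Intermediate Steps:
Z(n) = 2 + sqrt(n)*(-782 - n) (Z(n) = 2 + (-782 - n)*sqrt(n) = 2 + sqrt(n)*(-782 - n))
k = 288632 (k = 872*(1355 - 1024) = 872*331 = 288632)
1/(1/(Z(2516) + k) - 6120292) = 1/(1/((2 - 2516**(3/2) - 1564*sqrt(629)) + 288632) - 6120292) = 1/(1/((2 - 5032*sqrt(629) - 1564*sqrt(629)) + 288632) - 6120292) = 1/(1/((2 - 6596*sqrt(629)) + 288632) - 6120292) = 1/(1/(288634 - 6596*sqrt(629)) - 6120292) = 1/(-6120292 + 1/(288634 - 6596*sqrt(629)))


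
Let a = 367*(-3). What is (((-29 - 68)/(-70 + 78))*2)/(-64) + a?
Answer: -281759/256 ≈ -1100.6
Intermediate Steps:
a = -1101
(((-29 - 68)/(-70 + 78))*2)/(-64) + a = (((-29 - 68)/(-70 + 78))*2)/(-64) - 1101 = -(-97/8)*2/64 - 1101 = -(-97*1/8)*2/64 - 1101 = -(-97)*2/512 - 1101 = -1/64*(-97/4) - 1101 = 97/256 - 1101 = -281759/256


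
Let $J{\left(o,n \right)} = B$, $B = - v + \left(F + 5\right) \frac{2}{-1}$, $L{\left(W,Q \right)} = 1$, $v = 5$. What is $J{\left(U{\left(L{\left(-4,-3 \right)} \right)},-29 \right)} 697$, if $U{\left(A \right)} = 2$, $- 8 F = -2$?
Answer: $- \frac{21607}{2} \approx -10804.0$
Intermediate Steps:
$F = \frac{1}{4}$ ($F = \left(- \frac{1}{8}\right) \left(-2\right) = \frac{1}{4} \approx 0.25$)
$B = - \frac{31}{2}$ ($B = \left(-1\right) 5 + \left(\frac{1}{4} + 5\right) \frac{2}{-1} = -5 + \frac{21 \cdot 2 \left(-1\right)}{4} = -5 + \frac{21}{4} \left(-2\right) = -5 - \frac{21}{2} = - \frac{31}{2} \approx -15.5$)
$J{\left(o,n \right)} = - \frac{31}{2}$
$J{\left(U{\left(L{\left(-4,-3 \right)} \right)},-29 \right)} 697 = \left(- \frac{31}{2}\right) 697 = - \frac{21607}{2}$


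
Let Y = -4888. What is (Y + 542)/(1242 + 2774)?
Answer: -2173/2008 ≈ -1.0822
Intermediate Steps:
(Y + 542)/(1242 + 2774) = (-4888 + 542)/(1242 + 2774) = -4346/4016 = -4346*1/4016 = -2173/2008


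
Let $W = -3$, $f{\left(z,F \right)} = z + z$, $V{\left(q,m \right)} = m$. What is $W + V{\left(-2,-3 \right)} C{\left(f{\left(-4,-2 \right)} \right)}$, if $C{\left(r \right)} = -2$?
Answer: $3$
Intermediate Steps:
$f{\left(z,F \right)} = 2 z$
$W + V{\left(-2,-3 \right)} C{\left(f{\left(-4,-2 \right)} \right)} = -3 - -6 = -3 + 6 = 3$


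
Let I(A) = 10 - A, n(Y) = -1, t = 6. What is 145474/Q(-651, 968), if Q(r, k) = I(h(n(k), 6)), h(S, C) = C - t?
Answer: 72737/5 ≈ 14547.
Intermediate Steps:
h(S, C) = -6 + C (h(S, C) = C - 1*6 = C - 6 = -6 + C)
Q(r, k) = 10 (Q(r, k) = 10 - (-6 + 6) = 10 - 1*0 = 10 + 0 = 10)
145474/Q(-651, 968) = 145474/10 = 145474*(⅒) = 72737/5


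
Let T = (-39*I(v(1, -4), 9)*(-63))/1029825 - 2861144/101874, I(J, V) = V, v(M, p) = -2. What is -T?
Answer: 163568048891/5828466225 ≈ 28.064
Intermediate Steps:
T = -163568048891/5828466225 (T = (-39*9*(-63))/1029825 - 2861144/101874 = -351*(-63)*(1/1029825) - 2861144*1/101874 = 22113*(1/1029825) - 1430572/50937 = 2457/114425 - 1430572/50937 = -163568048891/5828466225 ≈ -28.064)
-T = -1*(-163568048891/5828466225) = 163568048891/5828466225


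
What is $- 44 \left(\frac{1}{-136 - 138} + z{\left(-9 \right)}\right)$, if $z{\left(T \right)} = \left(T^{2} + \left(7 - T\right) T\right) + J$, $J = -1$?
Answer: $\frac{385814}{137} \approx 2816.2$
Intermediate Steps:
$z{\left(T \right)} = -1 + T^{2} + T \left(7 - T\right)$ ($z{\left(T \right)} = \left(T^{2} + \left(7 - T\right) T\right) - 1 = \left(T^{2} + T \left(7 - T\right)\right) - 1 = -1 + T^{2} + T \left(7 - T\right)$)
$- 44 \left(\frac{1}{-136 - 138} + z{\left(-9 \right)}\right) = - 44 \left(\frac{1}{-136 - 138} + \left(-1 + 7 \left(-9\right)\right)\right) = - 44 \left(\frac{1}{-274} - 64\right) = - 44 \left(- \frac{1}{274} - 64\right) = \left(-44\right) \left(- \frac{17537}{274}\right) = \frac{385814}{137}$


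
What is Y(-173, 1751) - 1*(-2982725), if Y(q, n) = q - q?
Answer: 2982725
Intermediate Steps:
Y(q, n) = 0
Y(-173, 1751) - 1*(-2982725) = 0 - 1*(-2982725) = 0 + 2982725 = 2982725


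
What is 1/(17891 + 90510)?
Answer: 1/108401 ≈ 9.2250e-6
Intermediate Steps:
1/(17891 + 90510) = 1/108401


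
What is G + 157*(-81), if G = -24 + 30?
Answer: -12711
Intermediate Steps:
G = 6
G + 157*(-81) = 6 + 157*(-81) = 6 - 12717 = -12711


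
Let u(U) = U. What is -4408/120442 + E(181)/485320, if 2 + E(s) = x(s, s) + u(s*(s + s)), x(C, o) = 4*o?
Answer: 729908661/7306613930 ≈ 0.099897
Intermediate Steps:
E(s) = -2 + 2*s**2 + 4*s (E(s) = -2 + (4*s + s*(s + s)) = -2 + (4*s + s*(2*s)) = -2 + (4*s + 2*s**2) = -2 + (2*s**2 + 4*s) = -2 + 2*s**2 + 4*s)
-4408/120442 + E(181)/485320 = -4408/120442 + (-2 + 2*181**2 + 4*181)/485320 = -4408*1/120442 + (-2 + 2*32761 + 724)*(1/485320) = -2204/60221 + (-2 + 65522 + 724)*(1/485320) = -2204/60221 + 66244*(1/485320) = -2204/60221 + 16561/121330 = 729908661/7306613930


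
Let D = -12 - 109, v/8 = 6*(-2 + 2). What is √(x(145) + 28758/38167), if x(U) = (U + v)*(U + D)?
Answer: 3*√563386980034/38167 ≈ 58.998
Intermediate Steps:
v = 0 (v = 8*(6*(-2 + 2)) = 8*(6*0) = 8*0 = 0)
D = -121
x(U) = U*(-121 + U) (x(U) = (U + 0)*(U - 121) = U*(-121 + U))
√(x(145) + 28758/38167) = √(145*(-121 + 145) + 28758/38167) = √(145*24 + 28758*(1/38167)) = √(3480 + 28758/38167) = √(132849918/38167) = 3*√563386980034/38167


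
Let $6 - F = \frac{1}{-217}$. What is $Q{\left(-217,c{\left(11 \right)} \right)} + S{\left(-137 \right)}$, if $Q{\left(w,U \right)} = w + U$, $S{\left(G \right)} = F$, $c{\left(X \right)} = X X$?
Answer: $- \frac{19529}{217} \approx -89.995$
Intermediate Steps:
$c{\left(X \right)} = X^{2}$
$F = \frac{1303}{217}$ ($F = 6 - \frac{1}{-217} = 6 - - \frac{1}{217} = 6 + \frac{1}{217} = \frac{1303}{217} \approx 6.0046$)
$S{\left(G \right)} = \frac{1303}{217}$
$Q{\left(w,U \right)} = U + w$
$Q{\left(-217,c{\left(11 \right)} \right)} + S{\left(-137 \right)} = \left(11^{2} - 217\right) + \frac{1303}{217} = \left(121 - 217\right) + \frac{1303}{217} = -96 + \frac{1303}{217} = - \frac{19529}{217}$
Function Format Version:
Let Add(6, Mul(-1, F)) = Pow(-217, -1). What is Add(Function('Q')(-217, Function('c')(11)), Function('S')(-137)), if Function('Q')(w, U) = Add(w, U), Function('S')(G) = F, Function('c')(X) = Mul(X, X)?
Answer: Rational(-19529, 217) ≈ -89.995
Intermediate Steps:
Function('c')(X) = Pow(X, 2)
F = Rational(1303, 217) (F = Add(6, Mul(-1, Pow(-217, -1))) = Add(6, Mul(-1, Rational(-1, 217))) = Add(6, Rational(1, 217)) = Rational(1303, 217) ≈ 6.0046)
Function('S')(G) = Rational(1303, 217)
Function('Q')(w, U) = Add(U, w)
Add(Function('Q')(-217, Function('c')(11)), Function('S')(-137)) = Add(Add(Pow(11, 2), -217), Rational(1303, 217)) = Add(Add(121, -217), Rational(1303, 217)) = Add(-96, Rational(1303, 217)) = Rational(-19529, 217)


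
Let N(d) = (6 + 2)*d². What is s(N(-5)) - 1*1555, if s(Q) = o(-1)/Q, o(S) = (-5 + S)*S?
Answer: -155497/100 ≈ -1555.0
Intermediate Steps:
o(S) = S*(-5 + S)
N(d) = 8*d²
s(Q) = 6/Q (s(Q) = (-(-5 - 1))/Q = (-1*(-6))/Q = 6/Q)
s(N(-5)) - 1*1555 = 6/((8*(-5)²)) - 1*1555 = 6/((8*25)) - 1555 = 6/200 - 1555 = 6*(1/200) - 1555 = 3/100 - 1555 = -155497/100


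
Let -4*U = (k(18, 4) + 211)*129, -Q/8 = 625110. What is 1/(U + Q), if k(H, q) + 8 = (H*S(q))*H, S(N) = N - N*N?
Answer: -4/19528155 ≈ -2.0483e-7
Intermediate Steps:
S(N) = N - N²
k(H, q) = -8 + q*H²*(1 - q) (k(H, q) = -8 + (H*(q*(1 - q)))*H = -8 + (H*q*(1 - q))*H = -8 + q*H²*(1 - q))
Q = -5000880 (Q = -8*625110 = -5000880)
U = 475365/4 (U = -((-8 - 1*4*18²*(-1 + 4)) + 211)*129/4 = -((-8 - 1*4*324*3) + 211)*129/4 = -((-8 - 3888) + 211)*129/4 = -(-3896 + 211)*129/4 = -(-3685)*129/4 = -¼*(-475365) = 475365/4 ≈ 1.1884e+5)
1/(U + Q) = 1/(475365/4 - 5000880) = 1/(-19528155/4) = -4/19528155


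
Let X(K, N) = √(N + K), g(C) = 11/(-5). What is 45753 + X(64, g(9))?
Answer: 45753 + √1545/5 ≈ 45761.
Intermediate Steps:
g(C) = -11/5 (g(C) = 11*(-⅕) = -11/5)
X(K, N) = √(K + N)
45753 + X(64, g(9)) = 45753 + √(64 - 11/5) = 45753 + √(309/5) = 45753 + √1545/5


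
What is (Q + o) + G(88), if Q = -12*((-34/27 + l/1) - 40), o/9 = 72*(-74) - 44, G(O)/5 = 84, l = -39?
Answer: -422684/9 ≈ -46965.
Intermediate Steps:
G(O) = 420 (G(O) = 5*84 = 420)
o = -48348 (o = 9*(72*(-74) - 44) = 9*(-5328 - 44) = 9*(-5372) = -48348)
Q = 8668/9 (Q = -12*((-34/27 - 39/1) - 40) = -12*((-34*1/27 - 39*1) - 40) = -12*((-34/27 - 39) - 40) = -12*(-1087/27 - 40) = -12*(-2167/27) = 8668/9 ≈ 963.11)
(Q + o) + G(88) = (8668/9 - 48348) + 420 = -426464/9 + 420 = -422684/9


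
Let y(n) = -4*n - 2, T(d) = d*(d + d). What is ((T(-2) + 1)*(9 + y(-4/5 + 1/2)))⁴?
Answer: 18539817921/625 ≈ 2.9664e+7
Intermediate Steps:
T(d) = 2*d² (T(d) = d*(2*d) = 2*d²)
y(n) = -2 - 4*n
((T(-2) + 1)*(9 + y(-4/5 + 1/2)))⁴ = ((2*(-2)² + 1)*(9 + (-2 - 4*(-4/5 + 1/2))))⁴ = ((2*4 + 1)*(9 + (-2 - 4*(-4*⅕ + 1*(½)))))⁴ = ((8 + 1)*(9 + (-2 - 4*(-⅘ + ½))))⁴ = (9*(9 + (-2 - 4*(-3/10))))⁴ = (9*(9 + (-2 + 6/5)))⁴ = (9*(9 - ⅘))⁴ = (9*(41/5))⁴ = (369/5)⁴ = 18539817921/625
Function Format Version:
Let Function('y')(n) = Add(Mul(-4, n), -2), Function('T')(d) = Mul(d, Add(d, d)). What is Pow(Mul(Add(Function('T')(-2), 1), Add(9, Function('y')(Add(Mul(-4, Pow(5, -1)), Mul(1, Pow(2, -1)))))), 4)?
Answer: Rational(18539817921, 625) ≈ 2.9664e+7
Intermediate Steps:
Function('T')(d) = Mul(2, Pow(d, 2)) (Function('T')(d) = Mul(d, Mul(2, d)) = Mul(2, Pow(d, 2)))
Function('y')(n) = Add(-2, Mul(-4, n))
Pow(Mul(Add(Function('T')(-2), 1), Add(9, Function('y')(Add(Mul(-4, Pow(5, -1)), Mul(1, Pow(2, -1)))))), 4) = Pow(Mul(Add(Mul(2, Pow(-2, 2)), 1), Add(9, Add(-2, Mul(-4, Add(Mul(-4, Pow(5, -1)), Mul(1, Pow(2, -1))))))), 4) = Pow(Mul(Add(Mul(2, 4), 1), Add(9, Add(-2, Mul(-4, Add(Mul(-4, Rational(1, 5)), Mul(1, Rational(1, 2))))))), 4) = Pow(Mul(Add(8, 1), Add(9, Add(-2, Mul(-4, Add(Rational(-4, 5), Rational(1, 2)))))), 4) = Pow(Mul(9, Add(9, Add(-2, Mul(-4, Rational(-3, 10))))), 4) = Pow(Mul(9, Add(9, Add(-2, Rational(6, 5)))), 4) = Pow(Mul(9, Add(9, Rational(-4, 5))), 4) = Pow(Mul(9, Rational(41, 5)), 4) = Pow(Rational(369, 5), 4) = Rational(18539817921, 625)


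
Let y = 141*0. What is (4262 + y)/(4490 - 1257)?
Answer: 4262/3233 ≈ 1.3183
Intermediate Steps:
y = 0
(4262 + y)/(4490 - 1257) = (4262 + 0)/(4490 - 1257) = 4262/3233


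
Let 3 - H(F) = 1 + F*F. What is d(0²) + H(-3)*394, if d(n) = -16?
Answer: -2774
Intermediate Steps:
H(F) = 2 - F² (H(F) = 3 - (1 + F*F) = 3 - (1 + F²) = 3 + (-1 - F²) = 2 - F²)
d(0²) + H(-3)*394 = -16 + (2 - 1*(-3)²)*394 = -16 + (2 - 1*9)*394 = -16 + (2 - 9)*394 = -16 - 7*394 = -16 - 2758 = -2774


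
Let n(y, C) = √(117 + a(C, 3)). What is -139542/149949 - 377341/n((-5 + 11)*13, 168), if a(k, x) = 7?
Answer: -46514/49983 - 377341*√31/62 ≈ -33887.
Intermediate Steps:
n(y, C) = 2*√31 (n(y, C) = √(117 + 7) = √124 = 2*√31)
-139542/149949 - 377341/n((-5 + 11)*13, 168) = -139542/149949 - 377341*√31/62 = -139542*1/149949 - 377341*√31/62 = -46514/49983 - 377341*√31/62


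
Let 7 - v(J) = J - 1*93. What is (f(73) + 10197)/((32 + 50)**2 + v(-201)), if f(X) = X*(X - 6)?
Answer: 15088/7025 ≈ 2.1478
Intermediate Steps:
f(X) = X*(-6 + X)
v(J) = 100 - J (v(J) = 7 - (J - 1*93) = 7 - (J - 93) = 7 - (-93 + J) = 7 + (93 - J) = 100 - J)
(f(73) + 10197)/((32 + 50)**2 + v(-201)) = (73*(-6 + 73) + 10197)/((32 + 50)**2 + (100 - 1*(-201))) = (73*67 + 10197)/(82**2 + (100 + 201)) = (4891 + 10197)/(6724 + 301) = 15088/7025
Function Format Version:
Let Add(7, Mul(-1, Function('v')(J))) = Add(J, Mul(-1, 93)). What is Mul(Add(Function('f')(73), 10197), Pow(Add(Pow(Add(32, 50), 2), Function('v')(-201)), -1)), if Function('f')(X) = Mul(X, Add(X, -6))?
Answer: Rational(15088, 7025) ≈ 2.1478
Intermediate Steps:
Function('f')(X) = Mul(X, Add(-6, X))
Function('v')(J) = Add(100, Mul(-1, J)) (Function('v')(J) = Add(7, Mul(-1, Add(J, Mul(-1, 93)))) = Add(7, Mul(-1, Add(J, -93))) = Add(7, Mul(-1, Add(-93, J))) = Add(7, Add(93, Mul(-1, J))) = Add(100, Mul(-1, J)))
Mul(Add(Function('f')(73), 10197), Pow(Add(Pow(Add(32, 50), 2), Function('v')(-201)), -1)) = Mul(Add(Mul(73, Add(-6, 73)), 10197), Pow(Add(Pow(Add(32, 50), 2), Add(100, Mul(-1, -201))), -1)) = Mul(Add(Mul(73, 67), 10197), Pow(Add(Pow(82, 2), Add(100, 201)), -1)) = Mul(Add(4891, 10197), Pow(Add(6724, 301), -1)) = Mul(15088, Pow(7025, -1)) = Mul(15088, Rational(1, 7025)) = Rational(15088, 7025)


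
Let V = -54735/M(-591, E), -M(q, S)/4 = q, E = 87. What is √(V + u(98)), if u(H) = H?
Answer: √11618863/394 ≈ 8.6514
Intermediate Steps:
M(q, S) = -4*q
V = -18245/788 (V = -54735/((-4*(-591))) = -54735/2364 = -54735*1/2364 = -18245/788 ≈ -23.154)
√(V + u(98)) = √(-18245/788 + 98) = √(58979/788) = √11618863/394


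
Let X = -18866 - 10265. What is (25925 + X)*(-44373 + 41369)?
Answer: 9630824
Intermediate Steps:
X = -29131
(25925 + X)*(-44373 + 41369) = (25925 - 29131)*(-44373 + 41369) = -3206*(-3004) = 9630824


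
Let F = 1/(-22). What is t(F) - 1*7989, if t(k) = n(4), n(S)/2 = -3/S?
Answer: -15981/2 ≈ -7990.5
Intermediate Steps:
F = -1/22 ≈ -0.045455
n(S) = -6/S (n(S) = 2*(-3/S) = -6/S)
t(k) = -3/2 (t(k) = -6/4 = -6*¼ = -3/2)
t(F) - 1*7989 = -3/2 - 1*7989 = -3/2 - 7989 = -15981/2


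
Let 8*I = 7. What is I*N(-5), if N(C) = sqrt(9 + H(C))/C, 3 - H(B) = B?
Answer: -7*sqrt(17)/40 ≈ -0.72154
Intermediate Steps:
I = 7/8 (I = (1/8)*7 = 7/8 ≈ 0.87500)
H(B) = 3 - B
N(C) = sqrt(12 - C)/C (N(C) = sqrt(9 + (3 - C))/C = sqrt(12 - C)/C)
I*N(-5) = 7*(sqrt(12 - 1*(-5))/(-5))/8 = 7*(-sqrt(12 + 5)/5)/8 = 7*(-sqrt(17)/5)/8 = -7*sqrt(17)/40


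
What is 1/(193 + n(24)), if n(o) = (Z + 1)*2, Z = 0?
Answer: 1/195 ≈ 0.0051282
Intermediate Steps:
n(o) = 2 (n(o) = (0 + 1)*2 = 1*2 = 2)
1/(193 + n(24)) = 1/(193 + 2) = 1/195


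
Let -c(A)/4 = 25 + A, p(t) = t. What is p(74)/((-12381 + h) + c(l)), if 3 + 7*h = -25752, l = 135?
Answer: -259/58451 ≈ -0.0044311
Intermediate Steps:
h = -25755/7 (h = -3/7 + (1/7)*(-25752) = -3/7 - 25752/7 = -25755/7 ≈ -3679.3)
c(A) = -100 - 4*A (c(A) = -4*(25 + A) = -100 - 4*A)
p(74)/((-12381 + h) + c(l)) = 74/((-12381 - 25755/7) + (-100 - 4*135)) = 74/(-112422/7 + (-100 - 540)) = 74/(-112422/7 - 640) = 74/(-116902/7) = 74*(-7/116902) = -259/58451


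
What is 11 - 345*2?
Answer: -679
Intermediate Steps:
11 - 345*2 = 11 - 69*10 = 11 - 690 = -679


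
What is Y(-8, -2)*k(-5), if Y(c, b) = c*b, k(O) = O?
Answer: -80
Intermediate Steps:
Y(c, b) = b*c
Y(-8, -2)*k(-5) = -2*(-8)*(-5) = 16*(-5) = -80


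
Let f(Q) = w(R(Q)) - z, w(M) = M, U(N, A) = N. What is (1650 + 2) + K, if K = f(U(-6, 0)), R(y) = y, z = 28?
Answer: 1618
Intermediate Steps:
f(Q) = -28 + Q (f(Q) = Q - 1*28 = Q - 28 = -28 + Q)
K = -34 (K = -28 - 6 = -34)
(1650 + 2) + K = (1650 + 2) - 34 = 1652 - 34 = 1618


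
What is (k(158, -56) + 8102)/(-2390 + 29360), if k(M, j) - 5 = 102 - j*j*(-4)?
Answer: 20753/26970 ≈ 0.76948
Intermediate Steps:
k(M, j) = 107 + 4*j² (k(M, j) = 5 + (102 - j*j*(-4)) = 5 + (102 - j²*(-4)) = 5 + (102 - (-4)*j²) = 5 + (102 + 4*j²) = 107 + 4*j²)
(k(158, -56) + 8102)/(-2390 + 29360) = ((107 + 4*(-56)²) + 8102)/(-2390 + 29360) = ((107 + 4*3136) + 8102)/26970 = ((107 + 12544) + 8102)*(1/26970) = (12651 + 8102)*(1/26970) = 20753*(1/26970) = 20753/26970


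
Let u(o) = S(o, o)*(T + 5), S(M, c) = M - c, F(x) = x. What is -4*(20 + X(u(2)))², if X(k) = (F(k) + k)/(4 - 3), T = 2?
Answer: -1600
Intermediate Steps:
u(o) = 0 (u(o) = (o - o)*(2 + 5) = 0*7 = 0)
X(k) = 2*k (X(k) = (k + k)/(4 - 3) = (2*k)/1 = (2*k)*1 = 2*k)
-4*(20 + X(u(2)))² = -4*(20 + 2*0)² = -4*(20 + 0)² = -4*20² = -4*400 = -1600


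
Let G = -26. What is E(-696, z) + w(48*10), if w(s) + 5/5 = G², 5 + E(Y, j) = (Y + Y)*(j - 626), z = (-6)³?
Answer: 1172734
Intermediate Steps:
z = -216
E(Y, j) = -5 + 2*Y*(-626 + j) (E(Y, j) = -5 + (Y + Y)*(j - 626) = -5 + (2*Y)*(-626 + j) = -5 + 2*Y*(-626 + j))
w(s) = 675 (w(s) = -1 + (-26)² = -1 + 676 = 675)
E(-696, z) + w(48*10) = (-5 - 1252*(-696) + 2*(-696)*(-216)) + 675 = (-5 + 871392 + 300672) + 675 = 1172059 + 675 = 1172734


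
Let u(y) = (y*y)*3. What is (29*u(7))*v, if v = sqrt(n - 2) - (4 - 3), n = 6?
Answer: 4263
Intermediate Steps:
u(y) = 3*y**2 (u(y) = y**2*3 = 3*y**2)
v = 1 (v = sqrt(6 - 2) - (4 - 3) = sqrt(4) - 1*1 = 2 - 1 = 1)
(29*u(7))*v = (29*(3*7**2))*1 = (29*(3*49))*1 = (29*147)*1 = 4263*1 = 4263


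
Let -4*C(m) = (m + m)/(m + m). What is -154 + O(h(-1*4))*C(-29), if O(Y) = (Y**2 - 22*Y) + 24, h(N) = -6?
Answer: -202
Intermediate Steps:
C(m) = -1/4 (C(m) = -(m + m)/(4*(m + m)) = -2*m/(4*(2*m)) = -2*m*1/(2*m)/4 = -1/4*1 = -1/4)
O(Y) = 24 + Y**2 - 22*Y
-154 + O(h(-1*4))*C(-29) = -154 + (24 + (-6)**2 - 22*(-6))*(-1/4) = -154 + (24 + 36 + 132)*(-1/4) = -154 + 192*(-1/4) = -154 - 48 = -202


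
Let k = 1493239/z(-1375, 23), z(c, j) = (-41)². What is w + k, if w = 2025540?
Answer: 3406425979/1681 ≈ 2.0264e+6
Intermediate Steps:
z(c, j) = 1681
k = 1493239/1681 ≈ 888.30
w + k = 2025540 + 1493239/1681 = 3406425979/1681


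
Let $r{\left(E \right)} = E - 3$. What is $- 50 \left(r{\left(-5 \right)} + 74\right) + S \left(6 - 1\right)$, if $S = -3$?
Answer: $-3315$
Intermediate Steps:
$r{\left(E \right)} = -3 + E$
$- 50 \left(r{\left(-5 \right)} + 74\right) + S \left(6 - 1\right) = - 50 \left(\left(-3 - 5\right) + 74\right) - 3 \left(6 - 1\right) = - 50 \left(-8 + 74\right) - 15 = \left(-50\right) 66 - 15 = -3300 - 15 = -3315$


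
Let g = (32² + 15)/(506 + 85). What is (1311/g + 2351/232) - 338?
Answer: 100722297/241048 ≈ 417.85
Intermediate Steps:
g = 1039/591 (g = (1024 + 15)/591 = 1039*(1/591) = 1039/591 ≈ 1.7580)
(1311/g + 2351/232) - 338 = (1311/(1039/591) + 2351/232) - 338 = (1311*(591/1039) + 2351*(1/232)) - 338 = (774801/1039 + 2351/232) - 338 = 182196521/241048 - 338 = 100722297/241048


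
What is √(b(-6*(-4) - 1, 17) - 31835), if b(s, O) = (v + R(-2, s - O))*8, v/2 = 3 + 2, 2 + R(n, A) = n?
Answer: I*√31787 ≈ 178.29*I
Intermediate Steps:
R(n, A) = -2 + n
v = 10 (v = 2*(3 + 2) = 2*5 = 10)
b(s, O) = 48 (b(s, O) = (10 + (-2 - 2))*8 = (10 - 4)*8 = 6*8 = 48)
√(b(-6*(-4) - 1, 17) - 31835) = √(48 - 31835) = √(-31787) = I*√31787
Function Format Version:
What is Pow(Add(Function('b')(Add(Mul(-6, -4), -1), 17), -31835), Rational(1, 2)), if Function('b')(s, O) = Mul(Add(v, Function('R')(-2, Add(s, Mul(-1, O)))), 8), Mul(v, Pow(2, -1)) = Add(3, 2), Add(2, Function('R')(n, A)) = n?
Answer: Mul(I, Pow(31787, Rational(1, 2))) ≈ Mul(178.29, I)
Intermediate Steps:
Function('R')(n, A) = Add(-2, n)
v = 10 (v = Mul(2, Add(3, 2)) = Mul(2, 5) = 10)
Function('b')(s, O) = 48 (Function('b')(s, O) = Mul(Add(10, Add(-2, -2)), 8) = Mul(Add(10, -4), 8) = Mul(6, 8) = 48)
Pow(Add(Function('b')(Add(Mul(-6, -4), -1), 17), -31835), Rational(1, 2)) = Pow(Add(48, -31835), Rational(1, 2)) = Pow(-31787, Rational(1, 2)) = Mul(I, Pow(31787, Rational(1, 2)))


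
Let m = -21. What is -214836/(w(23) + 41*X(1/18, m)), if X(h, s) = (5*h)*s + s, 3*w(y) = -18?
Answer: 1289016/6637 ≈ 194.22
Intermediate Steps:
w(y) = -6 (w(y) = (1/3)*(-18) = -6)
X(h, s) = s + 5*h*s (X(h, s) = 5*h*s + s = s + 5*h*s)
-214836/(w(23) + 41*X(1/18, m)) = -214836/(-6 + 41*(-21*(1 + 5/18))) = -214836/(-6 + 41*(-21*23/18)) = -214836/(-6 + 41*(-161/6)) = -214836/(-6 - 6601/6) = -214836/(-6637/6) = -214836*(-6/6637) = 1289016/6637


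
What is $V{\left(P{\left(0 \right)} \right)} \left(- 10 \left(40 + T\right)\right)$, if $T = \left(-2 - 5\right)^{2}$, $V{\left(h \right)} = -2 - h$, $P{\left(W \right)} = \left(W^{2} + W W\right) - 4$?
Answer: $-1780$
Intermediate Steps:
$P{\left(W \right)} = -4 + 2 W^{2}$ ($P{\left(W \right)} = \left(W^{2} + W^{2}\right) - 4 = 2 W^{2} - 4 = -4 + 2 W^{2}$)
$T = 49$ ($T = \left(-7\right)^{2} = 49$)
$V{\left(P{\left(0 \right)} \right)} \left(- 10 \left(40 + T\right)\right) = \left(-2 - \left(-4 + 2 \cdot 0^{2}\right)\right) \left(- 10 \left(40 + 49\right)\right) = \left(-2 - \left(-4 + 2 \cdot 0\right)\right) \left(\left(-10\right) 89\right) = \left(-2 - \left(-4 + 0\right)\right) \left(-890\right) = \left(-2 - -4\right) \left(-890\right) = \left(-2 + 4\right) \left(-890\right) = 2 \left(-890\right) = -1780$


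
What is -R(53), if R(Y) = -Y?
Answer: 53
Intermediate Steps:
-R(53) = -(-1)*53 = -1*(-53) = 53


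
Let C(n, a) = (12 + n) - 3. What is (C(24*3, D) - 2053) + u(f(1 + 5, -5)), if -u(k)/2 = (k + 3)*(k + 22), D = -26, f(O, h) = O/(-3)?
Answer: -2012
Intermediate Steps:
f(O, h) = -O/3 (f(O, h) = O*(-⅓) = -O/3)
u(k) = -2*(3 + k)*(22 + k) (u(k) = -2*(k + 3)*(k + 22) = -2*(3 + k)*(22 + k))
C(n, a) = 9 + n
(C(24*3, D) - 2053) + u(f(1 + 5, -5)) = ((9 + 24*3) - 2053) + (-132 - (-50)*(1 + 5)/3 - 2*(1 + 5)²/9) = ((9 + 72) - 2053) + (-132 - (-50)*6/3 - 2*(-⅓*6)²) = (81 - 2053) + (-132 - 50*(-2) - 2*(-2)²) = -1972 + (-132 + 100 - 2*4) = -1972 + (-132 + 100 - 8) = -1972 - 40 = -2012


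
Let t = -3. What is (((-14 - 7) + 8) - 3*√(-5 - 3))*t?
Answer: 39 + 18*I*√2 ≈ 39.0 + 25.456*I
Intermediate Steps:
(((-14 - 7) + 8) - 3*√(-5 - 3))*t = (((-14 - 7) + 8) - 3*√(-5 - 3))*(-3) = ((-21 + 8) - 6*I*√2)*(-3) = (-13 - 6*I*√2)*(-3) = 39 + 18*I*√2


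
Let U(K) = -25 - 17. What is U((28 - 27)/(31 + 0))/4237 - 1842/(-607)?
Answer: 7779060/2571859 ≈ 3.0247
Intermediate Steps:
U(K) = -42
U((28 - 27)/(31 + 0))/4237 - 1842/(-607) = -42/4237 - 1842/(-607) = -42*1/4237 - 1842*(-1/607) = -42/4237 + 1842/607 = 7779060/2571859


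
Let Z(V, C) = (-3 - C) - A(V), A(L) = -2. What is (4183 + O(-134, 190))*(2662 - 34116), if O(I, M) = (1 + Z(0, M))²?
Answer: -1267061482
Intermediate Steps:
Z(V, C) = -1 - C (Z(V, C) = (-3 - C) - 1*(-2) = (-3 - C) + 2 = -1 - C)
O(I, M) = M² (O(I, M) = (1 + (-1 - M))² = (-M)² = M²)
(4183 + O(-134, 190))*(2662 - 34116) = (4183 + 190²)*(2662 - 34116) = (4183 + 36100)*(-31454) = 40283*(-31454) = -1267061482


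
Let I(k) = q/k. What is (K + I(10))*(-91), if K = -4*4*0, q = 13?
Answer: -1183/10 ≈ -118.30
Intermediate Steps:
I(k) = 13/k
K = 0 (K = -16*0 = 0)
(K + I(10))*(-91) = (0 + 13/10)*(-91) = (13/10)*(-91) = -1183/10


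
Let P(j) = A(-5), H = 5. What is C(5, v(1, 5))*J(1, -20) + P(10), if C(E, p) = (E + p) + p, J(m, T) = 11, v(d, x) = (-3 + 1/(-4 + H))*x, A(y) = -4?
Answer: -169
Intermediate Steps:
v(d, x) = -2*x (v(d, x) = (-3 + 1/(-4 + 5))*x = (-3 + 1/1)*x = (-3 + 1)*x = -2*x)
P(j) = -4
C(E, p) = E + 2*p
C(5, v(1, 5))*J(1, -20) + P(10) = (5 + 2*(-2*5))*11 - 4 = (5 + 2*(-10))*11 - 4 = (5 - 20)*11 - 4 = -15*11 - 4 = -165 - 4 = -169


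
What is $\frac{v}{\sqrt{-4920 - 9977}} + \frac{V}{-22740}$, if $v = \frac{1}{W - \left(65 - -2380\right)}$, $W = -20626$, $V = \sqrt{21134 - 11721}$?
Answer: $- \frac{\sqrt{9413}}{22740} + \frac{i \sqrt{14897}}{343688687} \approx -0.0042665 + 3.5513 \cdot 10^{-7} i$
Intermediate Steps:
$V = \sqrt{9413} \approx 97.021$
$v = - \frac{1}{23071}$ ($v = \frac{1}{-20626 - \left(65 - -2380\right)} = \frac{1}{-20626 - \left(65 + 2380\right)} = \frac{1}{-20626 - 2445} = \frac{1}{-23071} = - \frac{1}{23071} \approx -4.3344 \cdot 10^{-5}$)
$\frac{v}{\sqrt{-4920 - 9977}} + \frac{V}{-22740} = - \frac{1}{23071 \sqrt{-4920 - 9977}} + \frac{\sqrt{9413}}{-22740} = - \frac{1}{23071 \sqrt{-14897}} + \sqrt{9413} \left(- \frac{1}{22740}\right) = - \frac{1}{23071 i \sqrt{14897}} - \frac{\sqrt{9413}}{22740} = - \frac{\left(- \frac{1}{14897}\right) i \sqrt{14897}}{23071} - \frac{\sqrt{9413}}{22740} = \frac{i \sqrt{14897}}{343688687} - \frac{\sqrt{9413}}{22740} = - \frac{\sqrt{9413}}{22740} + \frac{i \sqrt{14897}}{343688687}$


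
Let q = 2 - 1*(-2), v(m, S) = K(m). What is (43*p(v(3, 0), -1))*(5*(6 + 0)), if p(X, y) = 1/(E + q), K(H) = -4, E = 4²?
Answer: 129/2 ≈ 64.500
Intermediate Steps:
E = 16
v(m, S) = -4
q = 4 (q = 2 + 2 = 4)
p(X, y) = 1/20 (p(X, y) = 1/(16 + 4) = 1/20)
(43*p(v(3, 0), -1))*(5*(6 + 0)) = (43*(1/20))*(5*(6 + 0)) = 43*(5*6)/20 = (43/20)*30 = 129/2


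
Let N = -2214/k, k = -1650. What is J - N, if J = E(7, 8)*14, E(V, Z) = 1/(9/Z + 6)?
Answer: 9767/15675 ≈ 0.62309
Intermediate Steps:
E(V, Z) = 1/(6 + 9/Z)
J = 112/57 (J = ((⅓)*8/(3 + 2*8))*14 = ((⅓)*8/(3 + 16))*14 = ((⅓)*8/19)*14 = ((⅓)*8*(1/19))*14 = (8/57)*14 = 112/57 ≈ 1.9649)
N = 369/275 (N = -2214/(-1650) = -2214*(-1/1650) = 369/275 ≈ 1.3418)
J - N = 112/57 - 1*369/275 = 112/57 - 369/275 = 9767/15675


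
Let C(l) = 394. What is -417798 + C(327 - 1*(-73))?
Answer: -417404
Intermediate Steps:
-417798 + C(327 - 1*(-73)) = -417798 + 394 = -417404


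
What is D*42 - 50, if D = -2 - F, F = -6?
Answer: 118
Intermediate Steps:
D = 4 (D = -2 - 1*(-6) = -2 + 6 = 4)
D*42 - 50 = 4*42 - 50 = 168 - 50 = 118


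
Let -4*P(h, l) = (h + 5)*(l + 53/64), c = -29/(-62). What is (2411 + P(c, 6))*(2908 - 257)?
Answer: 101054129099/15872 ≈ 6.3668e+6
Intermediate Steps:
c = 29/62 (c = -29*(-1/62) = 29/62 ≈ 0.46774)
P(h, l) = -(5 + h)*(53/64 + l)/4 (P(h, l) = -(h + 5)*(l + 53/64)/4 = -(5 + h)*(l + 53*(1/64))/4 = -(5 + h)*(l + 53/64)/4 = -(5 + h)*(53/64 + l)/4)
(2411 + P(c, 6))*(2908 - 257) = (2411 + (-265/256 - 53/256*29/62 - 5/4*6 - ¼*29/62*6))*(2908 - 257) = (2411 + (-265/256 - 1537/15872 - 15/2 - 87/124))*2651 = (2411 - 148143/15872)*2651 = (38119249/15872)*2651 = 101054129099/15872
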